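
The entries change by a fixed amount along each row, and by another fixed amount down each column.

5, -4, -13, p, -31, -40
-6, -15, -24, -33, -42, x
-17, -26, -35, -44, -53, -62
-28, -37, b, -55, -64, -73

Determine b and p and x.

b = -46, p = -22, x = -51

Along each row the entries change by -9 per step; down each column they change by -11.
Row 4: from -28 at column 1, stepping by -9 to column 3 gives -46.
Row 1: from 5 at column 1, stepping by -9 to column 4 gives -22.
Row 2: from -6 at column 1, stepping by -9 to column 6 gives -51.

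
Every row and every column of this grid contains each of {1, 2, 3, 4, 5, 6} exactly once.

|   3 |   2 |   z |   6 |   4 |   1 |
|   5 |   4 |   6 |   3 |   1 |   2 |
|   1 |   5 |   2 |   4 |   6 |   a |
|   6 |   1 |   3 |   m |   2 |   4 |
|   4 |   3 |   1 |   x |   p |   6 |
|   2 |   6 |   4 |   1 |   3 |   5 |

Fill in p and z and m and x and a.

p = 5, z = 5, m = 5, x = 2, a = 3

Cell (5,5): column 5 already has {1, 2, 3, 4, 6} → 5.
For row 5, column 4: row 5 already has {1, 3, 4, 5, 6}; that leaves 2.
Cell (1,3): row 1 already has {1, 2, 3, 4, 6} → 5.
For row 4, column 4: row 4 already has {1, 2, 3, 4, 6}; that leaves 5.
For row 3, column 6: row 3 already has {1, 2, 4, 5, 6}; that leaves 3.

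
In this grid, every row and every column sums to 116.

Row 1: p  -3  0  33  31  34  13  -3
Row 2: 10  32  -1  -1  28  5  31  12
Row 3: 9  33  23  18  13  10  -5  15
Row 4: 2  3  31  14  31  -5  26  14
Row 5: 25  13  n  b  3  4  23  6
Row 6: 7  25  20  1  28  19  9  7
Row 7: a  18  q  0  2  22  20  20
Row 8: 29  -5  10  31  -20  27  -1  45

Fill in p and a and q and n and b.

p = 11, a = 23, q = 11, n = 22, b = 20

Column 4: 33 − 1 + 18 + 14 + 1 + 0 + 31 = 96, so its missing entry is 116 − 96 = 20.
Row 1: -3 + 0 + 33 + 31 + 34 + 13 − 3 = 105, so its missing entry is 116 − 105 = 11.
Row 5: 25 + 13 + 20 + 3 + 4 + 23 + 6 = 94, so its missing entry is 116 − 94 = 22.
Column 3: 0 − 1 + 23 + 31 + 22 + 20 + 10 = 105, so its missing entry is 116 − 105 = 11.
Row 7: 18 + 11 + 0 + 2 + 22 + 20 + 20 = 93, so its missing entry is 116 − 93 = 23.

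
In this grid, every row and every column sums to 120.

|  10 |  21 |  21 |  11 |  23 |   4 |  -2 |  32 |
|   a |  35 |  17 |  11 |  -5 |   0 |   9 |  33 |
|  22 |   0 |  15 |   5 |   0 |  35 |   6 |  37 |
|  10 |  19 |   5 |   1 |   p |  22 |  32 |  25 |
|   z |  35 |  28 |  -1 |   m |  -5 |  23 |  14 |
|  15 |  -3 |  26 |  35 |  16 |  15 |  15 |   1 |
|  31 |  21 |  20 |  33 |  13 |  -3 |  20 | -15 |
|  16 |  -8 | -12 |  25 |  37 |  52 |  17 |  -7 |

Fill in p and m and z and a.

p = 6, m = 30, z = -4, a = 20

Row 2 has 35 + 17 + 11 − 5 + 0 + 9 + 33 = 100; the blank must be 120 − 100 = 20.
Column 1 has 10 + 20 + 22 + 10 + 15 + 31 + 16 = 124; the blank must be 120 − 124 = -4.
Row 5 has -4 + 35 + 28 − 1 − 5 + 23 + 14 = 90; the blank must be 120 − 90 = 30.
Row 4 has 10 + 19 + 5 + 1 + 22 + 32 + 25 = 114; the blank must be 120 − 114 = 6.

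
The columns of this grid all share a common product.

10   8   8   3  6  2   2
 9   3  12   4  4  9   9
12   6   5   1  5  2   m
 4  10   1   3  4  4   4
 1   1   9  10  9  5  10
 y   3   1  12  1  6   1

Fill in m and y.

m = 6, y = 1

Columns 4 and 5 each multiply to 4320, so every column has product 4320.
Column 7: 2×9×4×10×1 = 720, so the missing entry is 4320 ÷ 720 = 6.
Column 1: 10×9×12×4×1 = 4320, so the missing entry is 4320 ÷ 4320 = 1.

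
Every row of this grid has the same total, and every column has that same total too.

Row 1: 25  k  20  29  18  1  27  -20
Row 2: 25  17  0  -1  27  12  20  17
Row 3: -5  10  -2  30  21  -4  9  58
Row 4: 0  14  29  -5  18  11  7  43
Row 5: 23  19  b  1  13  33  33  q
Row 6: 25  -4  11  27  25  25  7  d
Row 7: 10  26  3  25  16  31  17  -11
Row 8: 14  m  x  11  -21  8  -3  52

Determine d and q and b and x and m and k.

d = 1, q = -23, b = 18, x = 38, m = 18, k = 17

Rows 2 and 3 both sum to 117, so that's the common total.
Row 1: 25 + 20 + 29 + 18 + 1 + 27 − 20 = 100, so its missing entry is 117 − 100 = 17.
Column 2: 17 + 17 + 10 + 14 + 19 − 4 + 26 = 99, so its missing entry is 117 − 99 = 18.
Row 6: 25 − 4 + 11 + 27 + 25 + 25 + 7 = 116, so its missing entry is 117 − 116 = 1.
Row 8: 14 + 18 + 11 − 21 + 8 − 3 + 52 = 79, so its missing entry is 117 − 79 = 38.
Column 3: 20 + 0 − 2 + 29 + 11 + 3 + 38 = 99, so its missing entry is 117 − 99 = 18.
Row 5: 23 + 19 + 18 + 1 + 13 + 33 + 33 = 140, so its missing entry is 117 − 140 = -23.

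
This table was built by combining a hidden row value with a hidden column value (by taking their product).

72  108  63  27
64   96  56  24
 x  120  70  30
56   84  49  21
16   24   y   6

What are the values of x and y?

x = 80, y = 14

Each row is a constant multiple of every other row — this is a multiplication table with the headers hidden.
Row 3 is 120/108 = 10/9 times row 1, so its entry in column 1 is 72 × 10/9 = 80.
Row 5 is 24/108 = 2/9 times row 1, so its entry in column 3 is 63 × 2/9 = 14.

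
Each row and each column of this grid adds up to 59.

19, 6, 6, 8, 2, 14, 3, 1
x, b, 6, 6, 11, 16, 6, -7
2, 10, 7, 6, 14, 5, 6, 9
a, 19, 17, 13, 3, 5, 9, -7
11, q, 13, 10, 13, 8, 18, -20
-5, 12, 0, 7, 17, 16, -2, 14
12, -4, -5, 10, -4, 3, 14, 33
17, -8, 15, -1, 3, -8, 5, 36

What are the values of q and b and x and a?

Row 5: 11 + 13 + 10 + 13 + 8 + 18 − 20 = 53, so its missing entry is 59 − 53 = 6.
Column 2: 6 + 10 + 19 + 6 + 12 − 4 − 8 = 41, so its missing entry is 59 − 41 = 18.
Row 2: 18 + 6 + 6 + 11 + 16 + 6 − 7 = 56, so its missing entry is 59 − 56 = 3.
Row 4: 19 + 17 + 13 + 3 + 5 + 9 − 7 = 59, so its missing entry is 59 − 59 = 0.

q = 6, b = 18, x = 3, a = 0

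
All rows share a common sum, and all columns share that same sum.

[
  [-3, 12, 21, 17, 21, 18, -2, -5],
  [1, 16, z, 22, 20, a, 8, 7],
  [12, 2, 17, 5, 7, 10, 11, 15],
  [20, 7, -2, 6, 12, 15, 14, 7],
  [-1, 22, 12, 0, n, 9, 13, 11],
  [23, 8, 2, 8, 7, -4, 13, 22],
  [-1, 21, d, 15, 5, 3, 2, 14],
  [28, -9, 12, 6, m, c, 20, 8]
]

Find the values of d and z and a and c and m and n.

d = 20, z = -3, a = 8, c = 20, m = -6, n = 13

Rows 1 and 3 both sum to 79, so that's the common total.
Row 5: -1 + 22 + 12 + 0 + 9 + 13 + 11 = 66, so its missing entry is 79 − 66 = 13.
Column 5: 21 + 20 + 7 + 12 + 13 + 7 + 5 = 85, so its missing entry is 79 − 85 = -6.
Row 7: -1 + 21 + 15 + 5 + 3 + 2 + 14 = 59, so its missing entry is 79 − 59 = 20.
Column 3: 21 + 17 − 2 + 12 + 2 + 20 + 12 = 82, so its missing entry is 79 − 82 = -3.
Row 2: 1 + 16 − 3 + 22 + 20 + 8 + 7 = 71, so its missing entry is 79 − 71 = 8.
Row 8: 28 − 9 + 12 + 6 − 6 + 20 + 8 = 59, so its missing entry is 79 − 59 = 20.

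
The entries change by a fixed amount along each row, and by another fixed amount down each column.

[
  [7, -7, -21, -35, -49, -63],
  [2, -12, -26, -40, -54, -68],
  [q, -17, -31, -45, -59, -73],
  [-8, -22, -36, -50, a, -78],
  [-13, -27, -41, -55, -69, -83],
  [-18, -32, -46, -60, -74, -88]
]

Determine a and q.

Along each row the entries change by -14 per step; down each column they change by -5.
Row 4: from -8 at column 1, stepping by -14 to column 5 gives -64.
Row 3: from -17 at column 2, stepping by -14 to column 1 gives -3.

a = -64, q = -3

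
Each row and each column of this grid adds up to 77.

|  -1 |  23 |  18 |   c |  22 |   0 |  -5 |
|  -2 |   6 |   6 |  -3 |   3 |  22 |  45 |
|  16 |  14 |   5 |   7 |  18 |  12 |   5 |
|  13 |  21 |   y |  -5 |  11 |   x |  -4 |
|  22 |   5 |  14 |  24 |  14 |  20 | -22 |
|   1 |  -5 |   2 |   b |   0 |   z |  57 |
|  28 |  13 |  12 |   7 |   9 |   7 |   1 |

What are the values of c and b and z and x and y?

Row 1 has -1 + 23 + 18 + 22 + 0 − 5 = 57; the blank must be 77 − 57 = 20.
Column 4 has 20 − 3 + 7 − 5 + 24 + 7 = 50; the blank must be 77 − 50 = 27.
Row 6 has 1 − 5 + 2 + 27 + 0 + 57 = 82; the blank must be 77 − 82 = -5.
Column 3 has 18 + 6 + 5 + 14 + 2 + 12 = 57; the blank must be 77 − 57 = 20.
Row 4 has 13 + 21 + 20 − 5 + 11 − 4 = 56; the blank must be 77 − 56 = 21.

c = 20, b = 27, z = -5, x = 21, y = 20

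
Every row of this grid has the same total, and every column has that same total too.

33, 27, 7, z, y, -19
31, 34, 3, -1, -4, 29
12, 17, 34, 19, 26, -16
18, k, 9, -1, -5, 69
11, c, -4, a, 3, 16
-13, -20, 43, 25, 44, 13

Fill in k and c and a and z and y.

Rows 2 and 3 both sum to 92, so that's the common total.
The known cells in column 5 total 64, leaving 92 − 64 = 28 for the blank.
The known cells in row 4 total 90, leaving 92 − 90 = 2 for the blank.
The known cells in row 1 total 76, leaving 92 − 76 = 16 for the blank.
The known cells in column 4 total 58, leaving 92 − 58 = 34 for the blank.
The known cells in row 5 total 60, leaving 92 − 60 = 32 for the blank.

k = 2, c = 32, a = 34, z = 16, y = 28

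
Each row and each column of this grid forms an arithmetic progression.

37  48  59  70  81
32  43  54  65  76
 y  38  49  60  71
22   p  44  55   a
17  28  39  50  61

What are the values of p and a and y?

p = 33, a = 66, y = 27

Along each row the entries change by 11 per step; down each column they change by -5.
Row 4: from 22 at column 1, stepping by 11 to column 2 gives 33.
Row 4: from 22 at column 1, stepping by 11 to column 5 gives 66.
Row 3: from 38 at column 2, stepping by 11 to column 1 gives 27.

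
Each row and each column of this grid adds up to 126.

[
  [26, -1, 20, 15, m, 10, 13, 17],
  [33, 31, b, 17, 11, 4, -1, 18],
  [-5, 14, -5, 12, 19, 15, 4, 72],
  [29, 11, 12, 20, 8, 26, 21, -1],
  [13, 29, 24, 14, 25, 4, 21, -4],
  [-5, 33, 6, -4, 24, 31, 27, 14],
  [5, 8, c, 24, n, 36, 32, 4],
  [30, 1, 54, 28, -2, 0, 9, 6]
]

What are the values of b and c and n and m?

The known cells in row 2 total 113, leaving 126 − 113 = 13 for the blank.
The known cells in column 3 total 124, leaving 126 − 124 = 2 for the blank.
The known cells in row 1 total 100, leaving 126 − 100 = 26 for the blank.
The known cells in row 7 total 111, leaving 126 − 111 = 15 for the blank.

b = 13, c = 2, n = 15, m = 26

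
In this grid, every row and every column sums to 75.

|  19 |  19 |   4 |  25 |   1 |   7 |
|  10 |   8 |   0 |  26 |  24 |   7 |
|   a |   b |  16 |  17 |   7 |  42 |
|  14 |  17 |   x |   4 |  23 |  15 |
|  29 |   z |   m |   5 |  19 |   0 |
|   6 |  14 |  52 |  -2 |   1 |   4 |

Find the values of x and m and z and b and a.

Column 1: 19 + 10 + 14 + 29 + 6 = 78, so its missing entry is 75 − 78 = -3.
Row 3: -3 + 16 + 17 + 7 + 42 = 79, so its missing entry is 75 − 79 = -4.
Row 4: 14 + 17 + 4 + 23 + 15 = 73, so its missing entry is 75 − 73 = 2.
Column 3: 4 + 0 + 16 + 2 + 52 = 74, so its missing entry is 75 − 74 = 1.
Row 5: 29 + 1 + 5 + 19 + 0 = 54, so its missing entry is 75 − 54 = 21.

x = 2, m = 1, z = 21, b = -4, a = -3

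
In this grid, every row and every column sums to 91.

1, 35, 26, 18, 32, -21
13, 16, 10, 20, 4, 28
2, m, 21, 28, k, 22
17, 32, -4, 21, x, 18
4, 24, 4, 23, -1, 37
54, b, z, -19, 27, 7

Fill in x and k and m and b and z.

x = 7, k = 22, m = -4, b = -12, z = 34

Row 4 has 17 + 32 − 4 + 21 + 18 = 84; the blank must be 91 − 84 = 7.
Column 5 has 32 + 4 + 7 − 1 + 27 = 69; the blank must be 91 − 69 = 22.
Row 3 has 2 + 21 + 28 + 22 + 22 = 95; the blank must be 91 − 95 = -4.
Column 2 has 35 + 16 − 4 + 32 + 24 = 103; the blank must be 91 − 103 = -12.
Row 6 has 54 − 12 − 19 + 27 + 7 = 57; the blank must be 91 − 57 = 34.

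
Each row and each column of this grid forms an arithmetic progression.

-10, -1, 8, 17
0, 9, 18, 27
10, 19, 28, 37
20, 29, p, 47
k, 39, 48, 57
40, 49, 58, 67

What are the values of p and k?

p = 38, k = 30

Along each row the entries change by 9 per step; down each column they change by 10.
Row 4: from 20 at column 1, stepping by 9 to column 3 gives 38.
Row 5: from 39 at column 2, stepping by 9 to column 1 gives 30.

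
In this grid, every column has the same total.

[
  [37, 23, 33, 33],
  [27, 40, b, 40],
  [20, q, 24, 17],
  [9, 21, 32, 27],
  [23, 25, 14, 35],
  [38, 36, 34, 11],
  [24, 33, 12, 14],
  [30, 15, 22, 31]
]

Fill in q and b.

q = 15, b = 37

The complete columns each total 208.
Column 2 is missing 208 − 193 = 15 (since 23 + 40 + 21 + 25 + 36 + 33 + 15 = 193).
Column 3 is missing 208 − 171 = 37 (since 33 + 24 + 32 + 14 + 34 + 12 + 22 = 171).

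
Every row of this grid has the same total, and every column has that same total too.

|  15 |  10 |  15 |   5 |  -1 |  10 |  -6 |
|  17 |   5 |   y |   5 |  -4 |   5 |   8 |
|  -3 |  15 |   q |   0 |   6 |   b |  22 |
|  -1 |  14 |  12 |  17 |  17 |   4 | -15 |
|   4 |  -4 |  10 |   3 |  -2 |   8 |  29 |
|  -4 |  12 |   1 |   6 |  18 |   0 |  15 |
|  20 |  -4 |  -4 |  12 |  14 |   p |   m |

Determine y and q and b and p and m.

y = 12, q = 2, b = 6, p = 15, m = -5

Rows 1 and 4 both sum to 48, so that's the common total.
Row 2 has 17 + 5 + 5 − 4 + 5 + 8 = 36; the blank must be 48 − 36 = 12.
Column 3 has 15 + 12 + 12 + 10 + 1 − 4 = 46; the blank must be 48 − 46 = 2.
Column 7 has -6 + 8 + 22 − 15 + 29 + 15 = 53; the blank must be 48 − 53 = -5.
Row 7 has 20 − 4 − 4 + 12 + 14 − 5 = 33; the blank must be 48 − 33 = 15.
Row 3 has -3 + 15 + 2 + 0 + 6 + 22 = 42; the blank must be 48 − 42 = 6.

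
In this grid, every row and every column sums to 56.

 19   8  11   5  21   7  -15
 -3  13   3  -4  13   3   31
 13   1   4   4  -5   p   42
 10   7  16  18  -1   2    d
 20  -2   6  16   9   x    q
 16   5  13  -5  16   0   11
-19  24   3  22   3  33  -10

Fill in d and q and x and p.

d = 4, q = -7, x = 14, p = -3

Row 3 has 13 + 1 + 4 + 4 − 5 + 42 = 59; the blank must be 56 − 59 = -3.
Column 6 has 7 + 3 − 3 + 2 + 0 + 33 = 42; the blank must be 56 − 42 = 14.
Row 5 has 20 − 2 + 6 + 16 + 9 + 14 = 63; the blank must be 56 − 63 = -7.
Row 4 has 10 + 7 + 16 + 18 − 1 + 2 = 52; the blank must be 56 − 52 = 4.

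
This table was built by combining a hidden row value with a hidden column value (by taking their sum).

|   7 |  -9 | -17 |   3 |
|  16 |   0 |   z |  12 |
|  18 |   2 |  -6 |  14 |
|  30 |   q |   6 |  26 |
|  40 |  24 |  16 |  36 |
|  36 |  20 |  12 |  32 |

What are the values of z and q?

The difference between any two rows is the same in every column — this is an addition table with the headers hidden.
Row 2 minus row 1 is 12 − 3 = 9, so its entry in column 3 is -17 + 9 = -8.
Row 4 minus row 1 is 26 − 3 = 23, so its entry in column 2 is -9 + 23 = 14.

z = -8, q = 14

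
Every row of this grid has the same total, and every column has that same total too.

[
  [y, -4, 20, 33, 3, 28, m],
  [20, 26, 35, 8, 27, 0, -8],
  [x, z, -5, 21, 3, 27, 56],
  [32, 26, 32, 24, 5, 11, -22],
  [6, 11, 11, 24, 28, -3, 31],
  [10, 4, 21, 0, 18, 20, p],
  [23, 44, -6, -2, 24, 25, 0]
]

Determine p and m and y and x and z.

Rows 2 and 4 both sum to 108, so that's the common total.
Column 2 has -4 + 26 + 26 + 11 + 4 + 44 = 107; the blank must be 108 − 107 = 1.
Row 3 has 1 − 5 + 21 + 3 + 27 + 56 = 103; the blank must be 108 − 103 = 5.
Column 1 has 20 + 5 + 32 + 6 + 10 + 23 = 96; the blank must be 108 − 96 = 12.
Row 1 has 12 − 4 + 20 + 33 + 3 + 28 = 92; the blank must be 108 − 92 = 16.
Row 6 has 10 + 4 + 21 + 0 + 18 + 20 = 73; the blank must be 108 − 73 = 35.

p = 35, m = 16, y = 12, x = 5, z = 1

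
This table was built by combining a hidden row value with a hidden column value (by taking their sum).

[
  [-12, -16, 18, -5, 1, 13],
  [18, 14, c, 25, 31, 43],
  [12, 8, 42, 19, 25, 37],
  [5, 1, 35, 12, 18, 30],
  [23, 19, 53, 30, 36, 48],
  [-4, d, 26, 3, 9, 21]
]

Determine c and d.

c = 48, d = -8

The difference between any two rows is the same in every column — this is an addition table with the headers hidden.
Row 2 minus row 1 is 25 − (-5) = 30, so its entry in column 3 is 18 + 30 = 48.
Row 6 minus row 1 is 3 − (-5) = 8, so its entry in column 2 is -16 + 8 = -8.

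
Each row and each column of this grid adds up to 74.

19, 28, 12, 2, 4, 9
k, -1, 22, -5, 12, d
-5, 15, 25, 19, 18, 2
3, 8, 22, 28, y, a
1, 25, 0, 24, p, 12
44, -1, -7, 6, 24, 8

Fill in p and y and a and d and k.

Row 5: 1 + 25 + 0 + 24 + 12 = 62, so its missing entry is 74 − 62 = 12.
Column 5: 4 + 12 + 18 + 12 + 24 = 70, so its missing entry is 74 − 70 = 4.
Column 1: 19 − 5 + 3 + 1 + 44 = 62, so its missing entry is 74 − 62 = 12.
Row 2: 12 − 1 + 22 − 5 + 12 = 40, so its missing entry is 74 − 40 = 34.
Row 4: 3 + 8 + 22 + 28 + 4 = 65, so its missing entry is 74 − 65 = 9.

p = 12, y = 4, a = 9, d = 34, k = 12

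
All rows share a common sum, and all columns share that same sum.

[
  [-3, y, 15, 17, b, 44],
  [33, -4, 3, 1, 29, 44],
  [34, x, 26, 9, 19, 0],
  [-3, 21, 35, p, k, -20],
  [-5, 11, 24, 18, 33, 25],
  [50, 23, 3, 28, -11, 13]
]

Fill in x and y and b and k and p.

Rows 2 and 5 both sum to 106, so that's the common total.
The known cells in row 3 total 88, leaving 106 − 88 = 18 for the blank.
The known cells in column 2 total 69, leaving 106 − 69 = 37 for the blank.
The known cells in row 1 total 110, leaving 106 − 110 = -4 for the blank.
The known cells in column 5 total 66, leaving 106 − 66 = 40 for the blank.
The known cells in row 4 total 73, leaving 106 − 73 = 33 for the blank.

x = 18, y = 37, b = -4, k = 40, p = 33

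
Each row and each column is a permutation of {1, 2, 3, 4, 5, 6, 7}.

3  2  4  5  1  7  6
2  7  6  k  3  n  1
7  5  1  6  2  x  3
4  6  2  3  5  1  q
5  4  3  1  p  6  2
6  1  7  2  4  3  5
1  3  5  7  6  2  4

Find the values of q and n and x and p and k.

q = 7, n = 5, x = 4, p = 7, k = 4

At (row 5, col 5): row 5 already has {1, 2, 3, 4, 5, 6}, so the value is 7.
For row 4, column 7: row 4 already has {1, 2, 3, 4, 5, 6}; that leaves 7.
For row 3, column 6: row 3 already has {1, 2, 3, 5, 6, 7}; that leaves 4.
For row 2, column 6: column 6 already has {1, 2, 3, 4, 6, 7}; that leaves 5.
Cell (2,4): row 2 already has {1, 2, 3, 5, 6, 7} → 4.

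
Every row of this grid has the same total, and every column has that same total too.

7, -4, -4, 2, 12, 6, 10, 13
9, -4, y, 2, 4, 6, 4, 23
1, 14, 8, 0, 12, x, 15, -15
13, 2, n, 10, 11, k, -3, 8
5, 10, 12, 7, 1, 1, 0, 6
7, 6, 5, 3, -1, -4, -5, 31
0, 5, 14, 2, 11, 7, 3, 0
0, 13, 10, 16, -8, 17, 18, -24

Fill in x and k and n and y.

x = 7, k = 2, n = -1, y = -2

Rows 1 and 5 both sum to 42, so that's the common total.
The known cells in row 2 total 44, leaving 42 − 44 = -2 for the blank.
The known cells in column 3 total 43, leaving 42 − 43 = -1 for the blank.
The known cells in row 3 total 35, leaving 42 − 35 = 7 for the blank.
The known cells in row 4 total 40, leaving 42 − 40 = 2 for the blank.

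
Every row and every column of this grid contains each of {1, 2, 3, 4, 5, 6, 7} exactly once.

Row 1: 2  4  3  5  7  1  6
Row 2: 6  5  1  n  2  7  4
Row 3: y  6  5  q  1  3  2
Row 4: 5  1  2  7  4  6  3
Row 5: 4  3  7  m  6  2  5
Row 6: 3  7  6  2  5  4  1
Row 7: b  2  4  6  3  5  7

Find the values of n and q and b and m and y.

n = 3, q = 4, b = 1, m = 1, y = 7

At (row 5, col 4): row 5 already has {2, 3, 4, 5, 6, 7}, so the value is 1.
At (row 7, col 1): row 7 already has {2, 3, 4, 5, 6, 7}, so the value is 1.
Cell (3,1): column 1 already has {1, 2, 3, 4, 5, 6} → 7.
Cell (3,4): row 3 already has {1, 2, 3, 5, 6, 7} → 4.
For row 2, column 4: row 2 already has {1, 2, 4, 5, 6, 7}; that leaves 3.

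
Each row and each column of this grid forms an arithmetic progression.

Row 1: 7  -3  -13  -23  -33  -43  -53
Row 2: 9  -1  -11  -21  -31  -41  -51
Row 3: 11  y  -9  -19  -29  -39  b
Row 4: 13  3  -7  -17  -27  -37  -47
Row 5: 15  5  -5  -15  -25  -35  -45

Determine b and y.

b = -49, y = 1

Along each row the entries change by -10 per step; down each column they change by 2.
Row 3: from 11 at column 1, stepping by -10 to column 7 gives -49.
Row 3: from 11 at column 1, stepping by -10 to column 2 gives 1.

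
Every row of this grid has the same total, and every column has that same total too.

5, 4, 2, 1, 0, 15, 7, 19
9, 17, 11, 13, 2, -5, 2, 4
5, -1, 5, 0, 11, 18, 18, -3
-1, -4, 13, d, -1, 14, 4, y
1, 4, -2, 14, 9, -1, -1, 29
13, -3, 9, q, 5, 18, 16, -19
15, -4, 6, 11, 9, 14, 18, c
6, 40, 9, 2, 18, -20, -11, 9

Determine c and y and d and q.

c = -16, y = 30, d = -2, q = 14

Rows 1 and 2 both sum to 53, so that's the common total.
The known cells in row 6 total 39, leaving 53 − 39 = 14 for the blank.
The known cells in row 7 total 69, leaving 53 − 69 = -16 for the blank.
The known cells in column 4 total 55, leaving 53 − 55 = -2 for the blank.
The known cells in row 4 total 23, leaving 53 − 23 = 30 for the blank.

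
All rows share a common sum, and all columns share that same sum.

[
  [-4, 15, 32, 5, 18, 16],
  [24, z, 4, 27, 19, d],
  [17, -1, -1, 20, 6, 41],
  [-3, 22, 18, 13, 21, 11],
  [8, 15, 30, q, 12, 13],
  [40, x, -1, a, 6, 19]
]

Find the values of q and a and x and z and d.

q = 4, a = 13, x = 5, z = 26, d = -18

Rows 1 and 3 both sum to 82, so that's the common total.
Column 6: 16 + 41 + 11 + 13 + 19 = 100, so its missing entry is 82 − 100 = -18.
Row 5: 8 + 15 + 30 + 12 + 13 = 78, so its missing entry is 82 − 78 = 4.
Row 2: 24 + 4 + 27 + 19 − 18 = 56, so its missing entry is 82 − 56 = 26.
Column 2: 15 + 26 − 1 + 22 + 15 = 77, so its missing entry is 82 − 77 = 5.
Row 6: 40 + 5 − 1 + 6 + 19 = 69, so its missing entry is 82 − 69 = 13.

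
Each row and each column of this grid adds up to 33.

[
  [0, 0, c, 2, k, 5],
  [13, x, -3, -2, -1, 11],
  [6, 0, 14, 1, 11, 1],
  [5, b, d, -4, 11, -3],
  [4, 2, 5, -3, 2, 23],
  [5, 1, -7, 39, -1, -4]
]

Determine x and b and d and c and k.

x = 15, b = 15, d = 9, c = 15, k = 11

The known cells in column 5 total 22, leaving 33 − 22 = 11 for the blank.
The known cells in row 2 total 18, leaving 33 − 18 = 15 for the blank.
The known cells in column 2 total 18, leaving 33 − 18 = 15 for the blank.
The known cells in row 1 total 18, leaving 33 − 18 = 15 for the blank.
The known cells in row 4 total 24, leaving 33 − 24 = 9 for the blank.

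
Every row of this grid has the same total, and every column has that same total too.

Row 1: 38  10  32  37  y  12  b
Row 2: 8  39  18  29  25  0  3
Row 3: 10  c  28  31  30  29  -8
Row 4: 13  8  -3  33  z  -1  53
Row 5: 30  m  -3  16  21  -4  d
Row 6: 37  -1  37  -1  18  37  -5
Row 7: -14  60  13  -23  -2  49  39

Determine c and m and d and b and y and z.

Rows 2 and 6 both sum to 122, so that's the common total.
The known cells in row 3 total 120, leaving 122 − 120 = 2 for the blank.
The known cells in row 4 total 103, leaving 122 − 103 = 19 for the blank.
The known cells in column 5 total 111, leaving 122 − 111 = 11 for the blank.
The known cells in row 1 total 140, leaving 122 − 140 = -18 for the blank.
The known cells in column 7 total 64, leaving 122 − 64 = 58 for the blank.
The known cells in row 5 total 118, leaving 122 − 118 = 4 for the blank.

c = 2, m = 4, d = 58, b = -18, y = 11, z = 19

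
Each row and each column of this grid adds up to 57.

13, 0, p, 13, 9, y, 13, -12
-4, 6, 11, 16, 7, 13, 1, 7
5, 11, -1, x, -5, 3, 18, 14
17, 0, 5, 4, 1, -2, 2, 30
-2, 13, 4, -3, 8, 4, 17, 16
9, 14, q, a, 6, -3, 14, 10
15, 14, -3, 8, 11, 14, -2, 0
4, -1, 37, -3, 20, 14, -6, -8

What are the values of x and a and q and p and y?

Row 3: 5 + 11 − 1 − 5 + 3 + 18 + 14 = 45, so its missing entry is 57 − 45 = 12.
Column 6: 13 + 3 − 2 + 4 − 3 + 14 + 14 = 43, so its missing entry is 57 − 43 = 14.
Row 1: 13 + 0 + 13 + 9 + 14 + 13 − 12 = 50, so its missing entry is 57 − 50 = 7.
Column 4: 13 + 16 + 12 + 4 − 3 + 8 − 3 = 47, so its missing entry is 57 − 47 = 10.
Row 6: 9 + 14 + 10 + 6 − 3 + 14 + 10 = 60, so its missing entry is 57 − 60 = -3.

x = 12, a = 10, q = -3, p = 7, y = 14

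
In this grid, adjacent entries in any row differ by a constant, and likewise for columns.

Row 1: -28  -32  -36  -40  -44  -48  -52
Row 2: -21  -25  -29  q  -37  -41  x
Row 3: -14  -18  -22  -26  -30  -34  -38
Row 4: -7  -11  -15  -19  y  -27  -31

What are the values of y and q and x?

Along each row the entries change by -4 per step; down each column they change by 7.
Row 4: from -7 at column 1, stepping by -4 to column 5 gives -23.
Row 2: from -21 at column 1, stepping by -4 to column 4 gives -33.
Row 2: from -21 at column 1, stepping by -4 to column 7 gives -45.

y = -23, q = -33, x = -45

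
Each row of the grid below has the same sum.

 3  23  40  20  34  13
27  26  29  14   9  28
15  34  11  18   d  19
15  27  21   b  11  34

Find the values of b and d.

Row 1 sums to 133 and so does row 2; that's the common total.
In row 4 the known cells total 108, leaving 133 − 108 = 25.
In row 3 the known cells total 97, leaving 133 − 97 = 36.

b = 25, d = 36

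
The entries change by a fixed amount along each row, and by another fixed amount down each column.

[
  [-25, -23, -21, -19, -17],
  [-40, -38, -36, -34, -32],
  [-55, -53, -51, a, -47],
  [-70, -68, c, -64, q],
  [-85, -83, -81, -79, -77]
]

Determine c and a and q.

Along each row the entries change by 2 per step; down each column they change by -15.
Row 4: from -70 at column 1, stepping by 2 to column 3 gives -66.
Row 3: from -55 at column 1, stepping by 2 to column 4 gives -49.
Row 4: from -70 at column 1, stepping by 2 to column 5 gives -62.

c = -66, a = -49, q = -62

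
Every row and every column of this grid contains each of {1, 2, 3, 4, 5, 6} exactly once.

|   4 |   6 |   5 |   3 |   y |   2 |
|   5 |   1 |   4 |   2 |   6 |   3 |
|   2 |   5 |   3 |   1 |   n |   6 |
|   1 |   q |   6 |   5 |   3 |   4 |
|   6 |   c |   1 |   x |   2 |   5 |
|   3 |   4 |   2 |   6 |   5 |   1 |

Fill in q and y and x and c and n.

Cell (3,5): row 3 already has {1, 2, 3, 5, 6} → 4.
At (row 1, col 5): row 1 already has {2, 3, 4, 5, 6}, so the value is 1.
At (row 5, col 4): column 4 already has {1, 2, 3, 5, 6}, so the value is 4.
At (row 4, col 2): row 4 already has {1, 3, 4, 5, 6}, so the value is 2.
For row 5, column 2: row 5 already has {1, 2, 4, 5, 6}; that leaves 3.

q = 2, y = 1, x = 4, c = 3, n = 4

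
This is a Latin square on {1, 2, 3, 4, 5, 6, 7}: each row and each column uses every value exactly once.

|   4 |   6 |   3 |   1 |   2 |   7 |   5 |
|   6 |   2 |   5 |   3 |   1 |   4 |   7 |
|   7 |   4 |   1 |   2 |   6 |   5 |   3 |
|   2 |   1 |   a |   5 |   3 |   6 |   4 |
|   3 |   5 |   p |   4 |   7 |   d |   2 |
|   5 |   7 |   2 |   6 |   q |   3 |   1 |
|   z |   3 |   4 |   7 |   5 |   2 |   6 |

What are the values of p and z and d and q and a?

Cell (6,5): row 6 already has {1, 2, 3, 5, 6, 7} → 4.
For row 5, column 6: column 6 already has {2, 3, 4, 5, 6, 7}; that leaves 1.
At (row 5, col 3): row 5 already has {1, 2, 3, 4, 5, 7}, so the value is 6.
For row 7, column 1: row 7 already has {2, 3, 4, 5, 6, 7}; that leaves 1.
At (row 4, col 3): row 4 already has {1, 2, 3, 4, 5, 6}, so the value is 7.

p = 6, z = 1, d = 1, q = 4, a = 7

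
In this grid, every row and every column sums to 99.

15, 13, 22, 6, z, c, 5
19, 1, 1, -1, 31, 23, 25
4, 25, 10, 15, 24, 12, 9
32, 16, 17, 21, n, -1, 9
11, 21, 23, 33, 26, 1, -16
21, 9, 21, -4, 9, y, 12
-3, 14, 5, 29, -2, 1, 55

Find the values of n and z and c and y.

Row 6 has 21 + 9 + 21 − 4 + 9 + 12 = 68; the blank must be 99 − 68 = 31.
Row 4 has 32 + 16 + 17 + 21 − 1 + 9 = 94; the blank must be 99 − 94 = 5.
Column 5 has 31 + 24 + 5 + 26 + 9 − 2 = 93; the blank must be 99 − 93 = 6.
Row 1 has 15 + 13 + 22 + 6 + 6 + 5 = 67; the blank must be 99 − 67 = 32.

n = 5, z = 6, c = 32, y = 31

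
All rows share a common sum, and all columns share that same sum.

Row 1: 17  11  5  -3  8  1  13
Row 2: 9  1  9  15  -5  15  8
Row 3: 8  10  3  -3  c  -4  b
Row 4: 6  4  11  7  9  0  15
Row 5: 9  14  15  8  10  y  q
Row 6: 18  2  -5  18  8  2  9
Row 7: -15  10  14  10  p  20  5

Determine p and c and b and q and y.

Rows 1 and 2 both sum to 52, so that's the common total.
The known cells in row 7 total 44, leaving 52 − 44 = 8 for the blank.
The known cells in column 5 total 38, leaving 52 − 38 = 14 for the blank.
The known cells in column 6 total 34, leaving 52 − 34 = 18 for the blank.
The known cells in row 5 total 74, leaving 52 − 74 = -22 for the blank.
The known cells in row 3 total 28, leaving 52 − 28 = 24 for the blank.

p = 8, c = 14, b = 24, q = -22, y = 18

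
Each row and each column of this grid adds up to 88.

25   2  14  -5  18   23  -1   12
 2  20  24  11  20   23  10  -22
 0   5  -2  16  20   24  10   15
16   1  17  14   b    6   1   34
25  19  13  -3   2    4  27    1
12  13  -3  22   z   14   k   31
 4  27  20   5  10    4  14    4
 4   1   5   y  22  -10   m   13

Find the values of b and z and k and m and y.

The known cells in row 4 total 89, leaving 88 − 89 = -1 for the blank.
The known cells in column 5 total 91, leaving 88 − 91 = -3 for the blank.
The known cells in column 4 total 60, leaving 88 − 60 = 28 for the blank.
The known cells in row 8 total 63, leaving 88 − 63 = 25 for the blank.
The known cells in row 6 total 86, leaving 88 − 86 = 2 for the blank.

b = -1, z = -3, k = 2, m = 25, y = 28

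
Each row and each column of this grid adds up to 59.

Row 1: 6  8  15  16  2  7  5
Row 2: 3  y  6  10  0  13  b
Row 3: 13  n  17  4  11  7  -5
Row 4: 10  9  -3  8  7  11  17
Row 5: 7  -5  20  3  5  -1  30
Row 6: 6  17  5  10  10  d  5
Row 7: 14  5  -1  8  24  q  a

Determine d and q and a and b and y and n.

Row 6 has 6 + 17 + 5 + 10 + 10 + 5 = 53; the blank must be 59 − 53 = 6.
Row 3 has 13 + 17 + 4 + 11 + 7 − 5 = 47; the blank must be 59 − 47 = 12.
Column 6 has 7 + 13 + 7 + 11 − 1 + 6 = 43; the blank must be 59 − 43 = 16.
Column 2 has 8 + 12 + 9 − 5 + 17 + 5 = 46; the blank must be 59 − 46 = 13.
Row 7 has 14 + 5 − 1 + 8 + 24 + 16 = 66; the blank must be 59 − 66 = -7.
Row 2 has 3 + 13 + 6 + 10 + 0 + 13 = 45; the blank must be 59 − 45 = 14.

d = 6, q = 16, a = -7, b = 14, y = 13, n = 12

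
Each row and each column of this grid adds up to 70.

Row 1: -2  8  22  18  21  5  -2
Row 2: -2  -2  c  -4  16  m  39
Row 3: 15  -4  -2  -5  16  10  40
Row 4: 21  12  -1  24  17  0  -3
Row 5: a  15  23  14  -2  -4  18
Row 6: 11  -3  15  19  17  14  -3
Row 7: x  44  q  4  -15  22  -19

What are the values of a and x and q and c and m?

a = 6, x = 21, q = 13, c = 0, m = 23

Row 5 has 15 + 23 + 14 − 2 − 4 + 18 = 64; the blank must be 70 − 64 = 6.
Column 6 has 5 + 10 + 0 − 4 + 14 + 22 = 47; the blank must be 70 − 47 = 23.
Row 2 has -2 − 2 − 4 + 16 + 23 + 39 = 70; the blank must be 70 − 70 = 0.
Column 3 has 22 + 0 − 2 − 1 + 23 + 15 = 57; the blank must be 70 − 57 = 13.
Row 7 has 44 + 13 + 4 − 15 + 22 − 19 = 49; the blank must be 70 − 49 = 21.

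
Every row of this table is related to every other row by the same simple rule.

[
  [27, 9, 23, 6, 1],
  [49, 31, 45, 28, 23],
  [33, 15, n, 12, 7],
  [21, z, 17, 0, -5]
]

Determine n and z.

The difference between any two rows is the same in every column — this is an addition table with the headers hidden.
Row 3 minus row 1 is 33 − 27 = 6, so its entry in column 3 is 23 + 6 = 29.
Row 4 minus row 1 is 21 − 27 = -6, so its entry in column 2 is 9 + (-6) = 3.

n = 29, z = 3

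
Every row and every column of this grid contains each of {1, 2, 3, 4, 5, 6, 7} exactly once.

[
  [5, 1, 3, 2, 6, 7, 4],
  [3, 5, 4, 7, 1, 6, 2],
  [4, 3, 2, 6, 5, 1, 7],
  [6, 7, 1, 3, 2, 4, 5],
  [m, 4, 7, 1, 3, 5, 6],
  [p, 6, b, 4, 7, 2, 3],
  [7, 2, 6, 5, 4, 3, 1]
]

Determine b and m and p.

For row 5, column 1: row 5 already has {1, 3, 4, 5, 6, 7}; that leaves 2.
For row 6, column 1: column 1 already has {2, 3, 4, 5, 6, 7}; that leaves 1.
Cell (6,3): row 6 already has {1, 2, 3, 4, 6, 7} → 5.

b = 5, m = 2, p = 1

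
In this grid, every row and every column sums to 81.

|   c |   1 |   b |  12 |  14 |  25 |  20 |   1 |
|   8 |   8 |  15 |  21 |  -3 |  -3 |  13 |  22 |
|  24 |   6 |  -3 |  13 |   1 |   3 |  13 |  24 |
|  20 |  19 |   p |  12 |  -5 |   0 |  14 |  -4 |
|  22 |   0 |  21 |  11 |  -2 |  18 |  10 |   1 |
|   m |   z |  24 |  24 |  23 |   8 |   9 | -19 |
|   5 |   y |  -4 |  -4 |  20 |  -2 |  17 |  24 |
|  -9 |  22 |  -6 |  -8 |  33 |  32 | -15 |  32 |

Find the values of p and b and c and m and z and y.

The known cells in row 7 total 56, leaving 81 − 56 = 25 for the blank.
The known cells in column 2 total 81, leaving 81 − 81 = 0 for the blank.
The known cells in row 6 total 69, leaving 81 − 69 = 12 for the blank.
The known cells in column 1 total 82, leaving 81 − 82 = -1 for the blank.
The known cells in row 1 total 72, leaving 81 − 72 = 9 for the blank.
The known cells in row 4 total 56, leaving 81 − 56 = 25 for the blank.

p = 25, b = 9, c = -1, m = 12, z = 0, y = 25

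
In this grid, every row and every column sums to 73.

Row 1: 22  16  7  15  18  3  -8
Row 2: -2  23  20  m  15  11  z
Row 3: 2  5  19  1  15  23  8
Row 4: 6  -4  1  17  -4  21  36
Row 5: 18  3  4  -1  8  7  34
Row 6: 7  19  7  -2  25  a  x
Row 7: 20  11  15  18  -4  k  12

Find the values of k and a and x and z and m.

k = 1, a = 7, x = 10, z = -19, m = 25

The known cells in row 7 total 72, leaving 73 − 72 = 1 for the blank.
The known cells in column 6 total 66, leaving 73 − 66 = 7 for the blank.
The known cells in row 6 total 63, leaving 73 − 63 = 10 for the blank.
The known cells in column 7 total 92, leaving 73 − 92 = -19 for the blank.
The known cells in row 2 total 48, leaving 73 − 48 = 25 for the blank.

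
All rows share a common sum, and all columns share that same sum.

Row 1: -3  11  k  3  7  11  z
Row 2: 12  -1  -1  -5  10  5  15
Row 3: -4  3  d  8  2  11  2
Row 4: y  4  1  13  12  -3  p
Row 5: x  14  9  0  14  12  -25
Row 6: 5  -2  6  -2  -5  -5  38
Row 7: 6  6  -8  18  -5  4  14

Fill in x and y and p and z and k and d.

x = 11, y = 8, p = 0, z = -9, k = 15, d = 13

Rows 2 and 6 both sum to 35, so that's the common total.
Row 5: 14 + 9 + 0 + 14 + 12 − 25 = 24, so its missing entry is 35 − 24 = 11.
Row 3: -4 + 3 + 8 + 2 + 11 + 2 = 22, so its missing entry is 35 − 22 = 13.
Column 1: -3 + 12 − 4 + 11 + 5 + 6 = 27, so its missing entry is 35 − 27 = 8.
Column 3: -1 + 13 + 1 + 9 + 6 − 8 = 20, so its missing entry is 35 − 20 = 15.
Row 1: -3 + 11 + 15 + 3 + 7 + 11 = 44, so its missing entry is 35 − 44 = -9.
Row 4: 8 + 4 + 1 + 13 + 12 − 3 = 35, so its missing entry is 35 − 35 = 0.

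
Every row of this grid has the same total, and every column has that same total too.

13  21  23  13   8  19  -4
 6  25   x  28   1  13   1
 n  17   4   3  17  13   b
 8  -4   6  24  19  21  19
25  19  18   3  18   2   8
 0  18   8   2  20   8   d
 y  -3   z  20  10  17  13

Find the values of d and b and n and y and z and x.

Rows 1 and 4 both sum to 93, so that's the common total.
Row 2: 6 + 25 + 28 + 1 + 13 + 1 = 74, so its missing entry is 93 − 74 = 19.
Column 3: 23 + 19 + 4 + 6 + 18 + 8 = 78, so its missing entry is 93 − 78 = 15.
Row 6: 0 + 18 + 8 + 2 + 20 + 8 = 56, so its missing entry is 93 − 56 = 37.
Column 7: -4 + 1 + 19 + 8 + 37 + 13 = 74, so its missing entry is 93 − 74 = 19.
Row 3: 17 + 4 + 3 + 17 + 13 + 19 = 73, so its missing entry is 93 − 73 = 20.
Row 7: -3 + 15 + 20 + 10 + 17 + 13 = 72, so its missing entry is 93 − 72 = 21.

d = 37, b = 19, n = 20, y = 21, z = 15, x = 19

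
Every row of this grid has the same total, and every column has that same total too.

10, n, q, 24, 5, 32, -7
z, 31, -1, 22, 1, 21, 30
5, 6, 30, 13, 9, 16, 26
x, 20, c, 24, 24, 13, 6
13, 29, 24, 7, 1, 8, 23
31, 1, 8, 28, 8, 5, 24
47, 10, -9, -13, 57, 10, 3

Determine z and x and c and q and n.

z = 1, x = -2, c = 20, q = 33, n = 8

Rows 3 and 5 both sum to 105, so that's the common total.
The known cells in column 2 total 97, leaving 105 − 97 = 8 for the blank.
The known cells in row 1 total 72, leaving 105 − 72 = 33 for the blank.
The known cells in row 2 total 104, leaving 105 − 104 = 1 for the blank.
The known cells in column 1 total 107, leaving 105 − 107 = -2 for the blank.
The known cells in row 4 total 85, leaving 105 − 85 = 20 for the blank.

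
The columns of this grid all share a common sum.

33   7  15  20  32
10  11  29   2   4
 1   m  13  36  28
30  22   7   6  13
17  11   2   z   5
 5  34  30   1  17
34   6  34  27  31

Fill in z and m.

The complete columns each total 130.
Column 4 is missing 130 − 92 = 38 (since 20 + 2 + 36 + 6 + 1 + 27 = 92).
Column 2 is missing 130 − 91 = 39 (since 7 + 11 + 22 + 11 + 34 + 6 = 91).

z = 38, m = 39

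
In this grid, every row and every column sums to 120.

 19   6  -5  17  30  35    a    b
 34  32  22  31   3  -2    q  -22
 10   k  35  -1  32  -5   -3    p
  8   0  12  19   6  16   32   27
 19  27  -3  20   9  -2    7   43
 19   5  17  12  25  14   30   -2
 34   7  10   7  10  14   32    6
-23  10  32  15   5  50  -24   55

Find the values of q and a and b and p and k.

The known cells in column 2 total 87, leaving 120 − 87 = 33 for the blank.
The known cells in row 3 total 101, leaving 120 − 101 = 19 for the blank.
The known cells in column 8 total 126, leaving 120 − 126 = -6 for the blank.
The known cells in row 1 total 96, leaving 120 − 96 = 24 for the blank.
The known cells in row 2 total 98, leaving 120 − 98 = 22 for the blank.

q = 22, a = 24, b = -6, p = 19, k = 33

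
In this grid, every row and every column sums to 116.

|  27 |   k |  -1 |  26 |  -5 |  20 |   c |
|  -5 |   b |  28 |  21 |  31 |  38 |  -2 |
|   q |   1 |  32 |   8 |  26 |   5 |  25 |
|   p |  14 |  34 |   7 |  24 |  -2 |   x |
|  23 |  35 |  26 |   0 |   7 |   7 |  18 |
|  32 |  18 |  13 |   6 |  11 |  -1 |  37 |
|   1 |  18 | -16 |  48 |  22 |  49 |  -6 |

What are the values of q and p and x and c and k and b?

q = 19, p = 19, x = 20, c = 24, k = 25, b = 5

Row 2: -5 + 28 + 21 + 31 + 38 − 2 = 111, so its missing entry is 116 − 111 = 5.
Column 2: 5 + 1 + 14 + 35 + 18 + 18 = 91, so its missing entry is 116 − 91 = 25.
Row 3: 1 + 32 + 8 + 26 + 5 + 25 = 97, so its missing entry is 116 − 97 = 19.
Row 1: 27 + 25 − 1 + 26 − 5 + 20 = 92, so its missing entry is 116 − 92 = 24.
Column 1: 27 − 5 + 19 + 23 + 32 + 1 = 97, so its missing entry is 116 − 97 = 19.
Row 4: 19 + 14 + 34 + 7 + 24 − 2 = 96, so its missing entry is 116 − 96 = 20.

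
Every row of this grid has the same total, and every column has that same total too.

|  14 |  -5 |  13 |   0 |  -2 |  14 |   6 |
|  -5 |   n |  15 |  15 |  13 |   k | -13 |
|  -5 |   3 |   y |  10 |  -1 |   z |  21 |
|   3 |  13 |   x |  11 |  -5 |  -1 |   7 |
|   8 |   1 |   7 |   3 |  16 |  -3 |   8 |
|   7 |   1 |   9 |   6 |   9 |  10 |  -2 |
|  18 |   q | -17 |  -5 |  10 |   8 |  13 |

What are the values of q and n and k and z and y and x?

q = 13, n = 14, k = 1, z = 11, y = 1, x = 12

Rows 1 and 5 both sum to 40, so that's the common total.
Row 7: 18 − 17 − 5 + 10 + 8 + 13 = 27, so its missing entry is 40 − 27 = 13.
Column 2: -5 + 3 + 13 + 1 + 1 + 13 = 26, so its missing entry is 40 − 26 = 14.
Row 2: -5 + 14 + 15 + 15 + 13 − 13 = 39, so its missing entry is 40 − 39 = 1.
Row 4: 3 + 13 + 11 − 5 − 1 + 7 = 28, so its missing entry is 40 − 28 = 12.
Column 3: 13 + 15 + 12 + 7 + 9 − 17 = 39, so its missing entry is 40 − 39 = 1.
Row 3: -5 + 3 + 1 + 10 − 1 + 21 = 29, so its missing entry is 40 − 29 = 11.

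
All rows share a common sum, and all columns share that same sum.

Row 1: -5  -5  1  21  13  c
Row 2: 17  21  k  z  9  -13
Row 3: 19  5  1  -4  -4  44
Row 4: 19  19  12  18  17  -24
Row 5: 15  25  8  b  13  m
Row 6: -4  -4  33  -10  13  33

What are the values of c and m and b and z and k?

c = 36, m = -15, b = 15, z = 21, k = 6

Rows 3 and 4 both sum to 61, so that's the common total.
Column 3 has 1 + 1 + 12 + 8 + 33 = 55; the blank must be 61 − 55 = 6.
Row 1 has -5 − 5 + 1 + 21 + 13 = 25; the blank must be 61 − 25 = 36.
Column 6 has 36 − 13 + 44 − 24 + 33 = 76; the blank must be 61 − 76 = -15.
Row 5 has 15 + 25 + 8 + 13 − 15 = 46; the blank must be 61 − 46 = 15.
Row 2 has 17 + 21 + 6 + 9 − 13 = 40; the blank must be 61 − 40 = 21.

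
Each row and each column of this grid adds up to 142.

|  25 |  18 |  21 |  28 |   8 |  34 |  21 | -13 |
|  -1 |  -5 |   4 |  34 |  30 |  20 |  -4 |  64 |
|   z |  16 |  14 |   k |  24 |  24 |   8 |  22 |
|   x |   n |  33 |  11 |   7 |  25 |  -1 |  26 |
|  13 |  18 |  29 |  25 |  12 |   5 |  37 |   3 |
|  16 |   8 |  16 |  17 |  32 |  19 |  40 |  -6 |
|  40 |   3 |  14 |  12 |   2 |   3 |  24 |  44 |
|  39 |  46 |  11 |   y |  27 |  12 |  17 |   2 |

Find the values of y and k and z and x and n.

y = -12, k = 27, z = 7, x = 3, n = 38

The known cells in column 2 total 104, leaving 142 − 104 = 38 for the blank.
The known cells in row 4 total 139, leaving 142 − 139 = 3 for the blank.
The known cells in column 1 total 135, leaving 142 − 135 = 7 for the blank.
The known cells in row 3 total 115, leaving 142 − 115 = 27 for the blank.
The known cells in row 8 total 154, leaving 142 − 154 = -12 for the blank.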